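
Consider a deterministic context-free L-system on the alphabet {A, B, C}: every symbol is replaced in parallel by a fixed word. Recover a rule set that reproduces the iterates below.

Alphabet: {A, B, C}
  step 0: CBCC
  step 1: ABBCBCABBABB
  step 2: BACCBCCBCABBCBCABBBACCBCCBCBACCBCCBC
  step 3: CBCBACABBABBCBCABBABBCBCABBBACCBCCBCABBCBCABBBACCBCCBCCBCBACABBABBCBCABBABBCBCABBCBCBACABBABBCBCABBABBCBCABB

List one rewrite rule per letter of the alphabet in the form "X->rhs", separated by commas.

  step 2 ⇒ step 3: BACCBCCBCABBCBCABBBACCBCCBCBACCBCCBC ⇒ CBC·BAC·ABB·ABB·CBC·ABB·ABB·CBC·ABB·BAC·CBC·CBC·ABB·CBC·ABB·BAC·CBC·CBC·CBC·BAC·ABB·ABB·CBC·ABB·ABB·CBC·ABB·CBC·BAC·ABB·ABB·CBC·ABB·ABB·CBC·ABB
    A ↦ BAC
    B ↦ CBC
    C ↦ ABB

A->BAC, B->CBC, C->ABB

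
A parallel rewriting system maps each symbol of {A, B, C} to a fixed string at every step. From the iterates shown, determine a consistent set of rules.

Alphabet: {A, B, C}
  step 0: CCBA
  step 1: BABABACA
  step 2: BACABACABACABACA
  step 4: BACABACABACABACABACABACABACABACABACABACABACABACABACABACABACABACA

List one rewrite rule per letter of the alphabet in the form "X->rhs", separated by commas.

A->CA, B->BA, C->BA

  step 1 ⇒ step 2: BABABACA ⇒ BA·CA·BA·CA·BA·CA·BA·CA
    A ↦ CA
    B ↦ BA
    C ↦ BA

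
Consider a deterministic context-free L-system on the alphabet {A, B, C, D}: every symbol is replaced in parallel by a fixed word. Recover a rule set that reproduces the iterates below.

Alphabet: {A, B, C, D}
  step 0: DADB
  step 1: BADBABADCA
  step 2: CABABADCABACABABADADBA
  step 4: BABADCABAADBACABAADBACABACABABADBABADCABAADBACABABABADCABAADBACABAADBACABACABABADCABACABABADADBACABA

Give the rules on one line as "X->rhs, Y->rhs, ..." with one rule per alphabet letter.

  step 1 ⇒ step 2: BADBABADCA ⇒ CA·BA·BAD·CA·BA·CA·BA·BAD·AD·BA
    A ↦ BA
    B ↦ CA
    C ↦ AD
    D ↦ BAD

A->BA, B->CA, C->AD, D->BAD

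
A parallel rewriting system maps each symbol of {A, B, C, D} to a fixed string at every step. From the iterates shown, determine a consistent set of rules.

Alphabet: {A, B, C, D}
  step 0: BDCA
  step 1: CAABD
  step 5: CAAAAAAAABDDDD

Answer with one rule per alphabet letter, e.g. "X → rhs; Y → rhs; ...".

A->D, B->C, C->B, D->AA

  step 0 ⇒ step 1: BDCA ⇒ C·AA·B·D
    A ↦ D
    B ↦ C
    C ↦ B
    D ↦ AA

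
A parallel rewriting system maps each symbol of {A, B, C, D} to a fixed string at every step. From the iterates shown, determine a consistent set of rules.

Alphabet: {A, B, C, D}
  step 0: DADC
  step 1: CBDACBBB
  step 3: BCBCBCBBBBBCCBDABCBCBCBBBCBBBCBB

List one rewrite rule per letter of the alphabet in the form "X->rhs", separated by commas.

A->DA, B->BC, C->BB, D->CB

  step 0 ⇒ step 1: DADC ⇒ CB·DA·CB·BB
    A ↦ DA
    C ↦ BB
    D ↦ CB
    B ↦ BC  (constrained at step 1)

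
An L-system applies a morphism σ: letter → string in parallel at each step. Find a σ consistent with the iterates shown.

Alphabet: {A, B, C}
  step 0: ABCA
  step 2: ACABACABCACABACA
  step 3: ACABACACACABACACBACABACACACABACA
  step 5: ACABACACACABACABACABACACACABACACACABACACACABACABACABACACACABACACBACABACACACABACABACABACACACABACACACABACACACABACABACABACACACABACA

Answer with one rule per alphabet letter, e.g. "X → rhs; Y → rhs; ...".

A->ACA, B->C, C->B

  step 2 ⇒ step 3: ACABACABCACABACA ⇒ ACA·B·ACA·C·ACA·B·ACA·C·B·ACA·B·ACA·C·ACA·B·ACA
    A ↦ ACA
    B ↦ C
    C ↦ B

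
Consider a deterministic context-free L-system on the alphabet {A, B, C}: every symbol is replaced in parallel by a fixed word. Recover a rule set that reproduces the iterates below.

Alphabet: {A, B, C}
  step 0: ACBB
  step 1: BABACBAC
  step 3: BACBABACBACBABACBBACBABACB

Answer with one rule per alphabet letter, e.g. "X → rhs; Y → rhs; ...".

A->B, B->BAC, C->A

  step 0 ⇒ step 1: ACBB ⇒ B·A·BAC·BAC
    A ↦ B
    B ↦ BAC
    C ↦ A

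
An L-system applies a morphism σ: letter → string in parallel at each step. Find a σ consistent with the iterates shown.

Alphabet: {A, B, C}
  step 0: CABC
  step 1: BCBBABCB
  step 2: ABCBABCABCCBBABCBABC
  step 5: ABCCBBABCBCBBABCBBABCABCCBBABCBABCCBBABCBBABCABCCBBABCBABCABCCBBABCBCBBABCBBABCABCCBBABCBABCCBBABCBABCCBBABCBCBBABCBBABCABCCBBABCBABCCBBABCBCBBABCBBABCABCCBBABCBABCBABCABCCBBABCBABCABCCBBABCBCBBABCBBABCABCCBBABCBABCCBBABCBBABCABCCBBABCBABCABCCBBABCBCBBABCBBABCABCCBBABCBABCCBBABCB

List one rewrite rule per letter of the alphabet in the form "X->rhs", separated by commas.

  step 1 ⇒ step 2: BCBBABCB ⇒ ABC·B·ABC·ABC·CBB·ABC·B·ABC
    A ↦ CBB
    B ↦ ABC
    C ↦ B

A->CBB, B->ABC, C->B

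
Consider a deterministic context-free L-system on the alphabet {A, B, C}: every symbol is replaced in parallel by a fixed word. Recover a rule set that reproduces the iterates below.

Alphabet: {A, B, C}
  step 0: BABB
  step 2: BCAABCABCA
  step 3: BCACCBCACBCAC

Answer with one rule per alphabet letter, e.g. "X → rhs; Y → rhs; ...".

  step 2 ⇒ step 3: BCAABCABCA ⇒ BC·A·C·C·BC·A·C·BC·A·C
    A ↦ C
    B ↦ BC
    C ↦ A

A->C, B->BC, C->A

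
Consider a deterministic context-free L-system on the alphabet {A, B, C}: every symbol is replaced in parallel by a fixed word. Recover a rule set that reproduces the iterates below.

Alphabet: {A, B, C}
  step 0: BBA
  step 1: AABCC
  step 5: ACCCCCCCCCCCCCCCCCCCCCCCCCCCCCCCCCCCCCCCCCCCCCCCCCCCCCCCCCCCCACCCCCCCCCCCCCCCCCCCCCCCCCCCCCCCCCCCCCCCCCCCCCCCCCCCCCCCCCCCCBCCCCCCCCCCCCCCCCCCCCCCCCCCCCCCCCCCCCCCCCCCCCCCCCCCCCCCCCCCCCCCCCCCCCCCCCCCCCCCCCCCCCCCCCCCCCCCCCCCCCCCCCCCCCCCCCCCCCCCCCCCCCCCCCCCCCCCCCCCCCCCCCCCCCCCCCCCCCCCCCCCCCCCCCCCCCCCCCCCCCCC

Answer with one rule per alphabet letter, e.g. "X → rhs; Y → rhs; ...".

  step 0 ⇒ step 1: BBA ⇒ A·A·BCC
    A ↦ BCC
    B ↦ A
    C ↦ CCC  (constrained at step 1)

A->BCC, B->A, C->CCC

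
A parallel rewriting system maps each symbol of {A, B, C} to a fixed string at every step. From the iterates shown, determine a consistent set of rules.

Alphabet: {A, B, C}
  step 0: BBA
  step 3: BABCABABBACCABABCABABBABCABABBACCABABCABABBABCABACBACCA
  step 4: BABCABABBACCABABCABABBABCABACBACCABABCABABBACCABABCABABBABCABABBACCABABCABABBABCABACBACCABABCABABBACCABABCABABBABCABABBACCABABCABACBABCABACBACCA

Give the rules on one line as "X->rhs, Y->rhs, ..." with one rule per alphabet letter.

A->CA, B->BAB, C->BAC

  step 3 ⇒ step 4: BABCABABBACCABABCABABBABCABABBACCABABCABABBABCABACBACCA ⇒ BAB·CA·BAB·BAC·CA·BAB·CA·BAB·BAB·CA·BAC·BAC·CA·BAB·CA·BAB·BAC·CA·BAB·CA·BAB·BAB·CA·BAB·BAC·CA·BAB·CA·BAB·BAB·CA·BAC·BAC·CA·BAB·CA·BAB·BAC·CA·BAB·CA·BAB·BAB·CA·BAB·BAC·CA·BAB·CA·BAC·BAB·CA·BAC·BAC·CA
    A ↦ CA
    B ↦ BAB
    C ↦ BAC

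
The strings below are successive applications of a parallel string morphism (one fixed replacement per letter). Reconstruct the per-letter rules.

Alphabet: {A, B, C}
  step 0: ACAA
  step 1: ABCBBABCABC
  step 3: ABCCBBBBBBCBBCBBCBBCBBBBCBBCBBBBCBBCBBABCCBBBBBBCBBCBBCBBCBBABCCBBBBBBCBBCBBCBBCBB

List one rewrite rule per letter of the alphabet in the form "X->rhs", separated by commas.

  step 0 ⇒ step 1: ACAA ⇒ ABC·BB·ABC·ABC
    A ↦ ABC
    C ↦ BB
    B ↦ CBB  (constrained at step 1)

A->ABC, B->CBB, C->BB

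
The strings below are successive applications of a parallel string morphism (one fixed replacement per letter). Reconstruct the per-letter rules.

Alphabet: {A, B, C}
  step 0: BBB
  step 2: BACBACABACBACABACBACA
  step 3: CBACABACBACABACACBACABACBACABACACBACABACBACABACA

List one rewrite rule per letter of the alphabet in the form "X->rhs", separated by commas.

  step 2 ⇒ step 3: BACBACABACBACABACBACA ⇒ CBA·CA·BA·CBA·CA·BA·CA·CBA·CA·BA·CBA·CA·BA·CA·CBA·CA·BA·CBA·CA·BA·CA
    A ↦ CA
    B ↦ CBA
    C ↦ BA

A->CA, B->CBA, C->BA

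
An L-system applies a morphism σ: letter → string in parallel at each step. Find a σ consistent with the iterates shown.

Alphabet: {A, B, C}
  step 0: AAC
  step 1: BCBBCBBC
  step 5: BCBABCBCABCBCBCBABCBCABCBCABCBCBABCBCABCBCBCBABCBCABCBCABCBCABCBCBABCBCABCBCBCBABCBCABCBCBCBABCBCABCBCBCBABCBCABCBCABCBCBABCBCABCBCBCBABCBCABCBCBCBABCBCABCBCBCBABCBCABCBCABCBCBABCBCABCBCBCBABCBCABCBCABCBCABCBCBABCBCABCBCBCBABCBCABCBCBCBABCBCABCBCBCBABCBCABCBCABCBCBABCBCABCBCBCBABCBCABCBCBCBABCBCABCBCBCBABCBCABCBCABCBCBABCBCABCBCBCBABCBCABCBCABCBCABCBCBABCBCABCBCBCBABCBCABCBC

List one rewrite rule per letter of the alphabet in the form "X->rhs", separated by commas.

  step 0 ⇒ step 1: AAC ⇒ BCB·BCB·BC
    A ↦ BCB
    C ↦ BC
    B ↦ ABC  (constrained at step 1)

A->BCB, B->ABC, C->BC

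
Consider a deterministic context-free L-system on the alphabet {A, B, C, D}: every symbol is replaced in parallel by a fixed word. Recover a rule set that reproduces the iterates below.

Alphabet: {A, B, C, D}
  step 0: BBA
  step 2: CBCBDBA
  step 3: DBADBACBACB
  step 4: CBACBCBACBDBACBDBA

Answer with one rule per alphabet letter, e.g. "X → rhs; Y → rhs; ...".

  step 3 ⇒ step 4: DBADBACBACB ⇒ CB·A·CB·CB·A·CB·DB·A·CB·DB·A
    A ↦ CB
    B ↦ A
    C ↦ DB
    D ↦ CB

A->CB, B->A, C->DB, D->CB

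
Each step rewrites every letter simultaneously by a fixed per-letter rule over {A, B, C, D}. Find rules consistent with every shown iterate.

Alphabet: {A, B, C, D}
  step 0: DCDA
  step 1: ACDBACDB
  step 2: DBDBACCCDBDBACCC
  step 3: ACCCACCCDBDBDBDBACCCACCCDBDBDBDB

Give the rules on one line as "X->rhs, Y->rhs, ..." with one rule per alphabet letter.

  step 2 ⇒ step 3: DBDBACCCDBDBACCC ⇒ AC·CC·AC·CC·DB·DB·DB·DB·AC·CC·AC·CC·DB·DB·DB·DB
    A ↦ DB
    B ↦ CC
    C ↦ DB
    D ↦ AC

A->DB, B->CC, C->DB, D->AC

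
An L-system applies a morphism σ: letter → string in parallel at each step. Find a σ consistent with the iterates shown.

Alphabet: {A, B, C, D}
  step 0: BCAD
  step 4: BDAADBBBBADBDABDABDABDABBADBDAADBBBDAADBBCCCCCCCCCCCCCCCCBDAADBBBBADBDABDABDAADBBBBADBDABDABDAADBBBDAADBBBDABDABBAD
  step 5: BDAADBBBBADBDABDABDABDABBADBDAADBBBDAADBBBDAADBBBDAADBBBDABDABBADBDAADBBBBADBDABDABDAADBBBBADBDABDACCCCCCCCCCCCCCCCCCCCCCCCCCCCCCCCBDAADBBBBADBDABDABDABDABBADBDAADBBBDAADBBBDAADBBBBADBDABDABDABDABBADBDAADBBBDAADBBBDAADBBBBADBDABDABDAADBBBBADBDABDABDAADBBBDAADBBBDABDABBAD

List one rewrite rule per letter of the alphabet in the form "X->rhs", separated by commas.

  step 4 ⇒ step 5: BDAADBBBBADBDABDABDABDABBADBDAADBBBDAADBBCCCCCCCCCCCCCCCCBDAADBBBBADBDABDABDAADBBBBADBDABDABDAADBBBDAADBBBDABDABBAD ⇒ BDA·AD·BB·BB·AD·BDA·BDA·BDA·BDA·BB·AD·BDA·AD·BB·BDA·AD·BB·BDA·AD·BB·BDA·AD·BB·BDA·BDA·BB·AD·BDA·AD·BB·BB·AD·BDA·BDA·BDA·AD·BB·BB·AD·BDA·BDA·CC·CC·CC·CC·CC·CC·CC·CC·CC·CC·CC·CC·CC·CC·CC·CC·BDA·AD·BB·BB·AD·BDA·BDA·BDA·BDA·BB·AD·BDA·AD·BB·BDA·AD·BB·BDA·AD·BB·BB·AD·BDA·BDA·BDA·BDA·BB·AD·BDA·AD·BB·BDA·AD·BB·BDA·AD·BB·BB·AD·BDA·BDA·BDA·AD·BB·BB·AD·BDA·BDA·BDA·AD·BB·BDA·AD·BB·BDA·BDA·BB·AD
    A ↦ BB
    B ↦ BDA
    C ↦ CC
    D ↦ AD

A->BB, B->BDA, C->CC, D->AD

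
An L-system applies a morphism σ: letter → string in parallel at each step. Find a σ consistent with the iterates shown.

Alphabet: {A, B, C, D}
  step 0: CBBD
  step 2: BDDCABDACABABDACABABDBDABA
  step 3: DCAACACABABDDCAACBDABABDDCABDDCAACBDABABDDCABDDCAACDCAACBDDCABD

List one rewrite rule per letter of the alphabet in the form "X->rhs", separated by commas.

  step 2 ⇒ step 3: BDDCABDACABABDACABABDBDABA ⇒ DCA·AC·AC·ABA·BD·DCA·AC·BD·ABA·BD·DCA·BD·DCA·AC·BD·ABA·BD·DCA·BD·DCA·AC·DCA·AC·BD·DCA·BD
    A ↦ BD
    B ↦ DCA
    C ↦ ABA
    D ↦ AC

A->BD, B->DCA, C->ABA, D->AC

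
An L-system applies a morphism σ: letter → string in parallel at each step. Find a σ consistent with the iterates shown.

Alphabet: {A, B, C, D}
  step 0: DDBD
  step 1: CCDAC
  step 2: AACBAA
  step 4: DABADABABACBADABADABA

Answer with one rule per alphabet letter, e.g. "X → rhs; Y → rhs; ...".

A->BA, B->DA, C->A, D->C

  step 1 ⇒ step 2: CCDAC ⇒ A·A·C·BA·A
    A ↦ BA
    C ↦ A
    D ↦ C
  step 0 ⇒ step 1: DDBD ⇒ C·C·DA·C
    B ↦ DA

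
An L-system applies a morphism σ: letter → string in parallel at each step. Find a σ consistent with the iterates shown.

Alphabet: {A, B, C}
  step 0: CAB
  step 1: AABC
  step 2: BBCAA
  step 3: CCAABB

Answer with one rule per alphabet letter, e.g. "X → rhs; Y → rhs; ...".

A->B, B->C, C->AA

  step 2 ⇒ step 3: BBCAA ⇒ C·C·AA·B·B
    A ↦ B
    B ↦ C
    C ↦ AA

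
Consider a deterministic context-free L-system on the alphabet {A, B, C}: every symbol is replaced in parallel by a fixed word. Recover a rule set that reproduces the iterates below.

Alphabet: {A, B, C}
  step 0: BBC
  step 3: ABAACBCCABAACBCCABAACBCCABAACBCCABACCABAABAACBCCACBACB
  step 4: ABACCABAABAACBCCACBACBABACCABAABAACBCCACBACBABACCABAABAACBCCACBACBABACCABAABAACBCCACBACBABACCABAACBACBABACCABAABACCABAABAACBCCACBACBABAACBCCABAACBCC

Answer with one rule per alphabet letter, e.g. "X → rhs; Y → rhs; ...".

A->ABA, B->CC, C->ACB

  step 3 ⇒ step 4: ABAACBCCABAACBCCABAACBCCABAACBCCABACCABAABAACBCCACBACB ⇒ ABA·CC·ABA·ABA·ACB·CC·ACB·ACB·ABA·CC·ABA·ABA·ACB·CC·ACB·ACB·ABA·CC·ABA·ABA·ACB·CC·ACB·ACB·ABA·CC·ABA·ABA·ACB·CC·ACB·ACB·ABA·CC·ABA·ACB·ACB·ABA·CC·ABA·ABA·CC·ABA·ABA·ACB·CC·ACB·ACB·ABA·ACB·CC·ABA·ACB·CC
    A ↦ ABA
    B ↦ CC
    C ↦ ACB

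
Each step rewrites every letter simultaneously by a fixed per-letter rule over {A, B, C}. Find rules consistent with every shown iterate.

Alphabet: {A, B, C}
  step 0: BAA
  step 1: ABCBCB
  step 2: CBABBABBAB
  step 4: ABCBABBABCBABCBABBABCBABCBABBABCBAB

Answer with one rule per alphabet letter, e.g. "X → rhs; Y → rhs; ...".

  step 1 ⇒ step 2: ABCBCB ⇒ CB·AB·B·AB·B·AB
    A ↦ CB
    B ↦ AB
    C ↦ B

A->CB, B->AB, C->B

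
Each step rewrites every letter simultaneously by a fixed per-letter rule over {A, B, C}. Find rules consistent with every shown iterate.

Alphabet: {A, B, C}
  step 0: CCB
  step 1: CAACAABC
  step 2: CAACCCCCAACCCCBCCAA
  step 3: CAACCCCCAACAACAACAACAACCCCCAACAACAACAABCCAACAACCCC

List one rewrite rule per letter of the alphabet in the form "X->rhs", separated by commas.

  step 2 ⇒ step 3: CAACCCCCAACCCCBCCAA ⇒ CAA·CC·CC·CAA·CAA·CAA·CAA·CAA·CC·CC·CAA·CAA·CAA·CAA·BC·CAA·CAA·CC·CC
    A ↦ CC
    B ↦ BC
    C ↦ CAA

A->CC, B->BC, C->CAA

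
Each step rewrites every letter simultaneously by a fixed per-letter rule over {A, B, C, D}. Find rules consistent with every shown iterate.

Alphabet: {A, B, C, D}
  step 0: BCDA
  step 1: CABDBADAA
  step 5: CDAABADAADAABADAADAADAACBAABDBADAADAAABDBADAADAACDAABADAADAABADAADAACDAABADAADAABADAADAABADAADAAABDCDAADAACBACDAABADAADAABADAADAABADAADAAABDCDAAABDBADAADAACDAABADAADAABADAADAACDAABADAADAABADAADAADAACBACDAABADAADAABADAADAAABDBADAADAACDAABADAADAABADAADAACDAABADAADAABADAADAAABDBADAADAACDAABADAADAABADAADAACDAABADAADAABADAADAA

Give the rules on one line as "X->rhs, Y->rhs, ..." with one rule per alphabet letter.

  step 0 ⇒ step 1: BCDA ⇒ C·ABD·BA·DAA
    A ↦ DAA
    B ↦ C
    C ↦ ABD
    D ↦ BA

A->DAA, B->C, C->ABD, D->BA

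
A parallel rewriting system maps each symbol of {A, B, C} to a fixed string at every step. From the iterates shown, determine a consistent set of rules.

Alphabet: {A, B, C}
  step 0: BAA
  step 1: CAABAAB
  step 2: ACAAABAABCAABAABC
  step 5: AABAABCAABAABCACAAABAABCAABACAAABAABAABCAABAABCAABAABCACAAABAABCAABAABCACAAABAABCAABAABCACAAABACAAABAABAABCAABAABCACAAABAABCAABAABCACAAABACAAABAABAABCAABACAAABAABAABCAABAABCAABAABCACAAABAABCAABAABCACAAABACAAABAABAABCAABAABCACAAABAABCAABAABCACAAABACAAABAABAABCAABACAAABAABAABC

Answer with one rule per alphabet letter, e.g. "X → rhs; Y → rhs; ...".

A->AAB, B->C, C->ACA

  step 1 ⇒ step 2: CAABAAB ⇒ ACA·AAB·AAB·C·AAB·AAB·C
    A ↦ AAB
    B ↦ C
    C ↦ ACA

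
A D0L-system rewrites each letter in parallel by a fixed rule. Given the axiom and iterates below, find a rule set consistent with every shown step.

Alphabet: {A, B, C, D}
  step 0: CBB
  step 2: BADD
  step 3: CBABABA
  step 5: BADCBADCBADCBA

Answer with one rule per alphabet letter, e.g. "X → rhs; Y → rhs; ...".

A->BA, B->C, C->D, D->BA

  step 2 ⇒ step 3: BADD ⇒ C·BA·BA·BA
    A ↦ BA
    B ↦ C
    D ↦ BA
    C ↦ D  (constrained at step 0)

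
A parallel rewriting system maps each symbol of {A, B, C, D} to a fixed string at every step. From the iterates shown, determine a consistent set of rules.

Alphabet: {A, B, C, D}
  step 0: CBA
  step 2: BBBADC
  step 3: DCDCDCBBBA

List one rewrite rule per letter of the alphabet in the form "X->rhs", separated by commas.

  step 2 ⇒ step 3: BBBADC ⇒ DC·DC·DC·B·BB·A
    A ↦ B
    B ↦ DC
    C ↦ A
    D ↦ BB

A->B, B->DC, C->A, D->BB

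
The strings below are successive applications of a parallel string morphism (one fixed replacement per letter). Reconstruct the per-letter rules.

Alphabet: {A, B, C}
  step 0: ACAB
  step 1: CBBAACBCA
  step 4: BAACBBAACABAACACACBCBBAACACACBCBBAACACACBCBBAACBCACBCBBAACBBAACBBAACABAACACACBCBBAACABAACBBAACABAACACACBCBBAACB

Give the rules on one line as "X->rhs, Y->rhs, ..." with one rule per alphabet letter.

  step 0 ⇒ step 1: ACAB ⇒ CB·BAA·CB·CA
    A ↦ CB
    B ↦ CA
    C ↦ BAA

A->CB, B->CA, C->BAA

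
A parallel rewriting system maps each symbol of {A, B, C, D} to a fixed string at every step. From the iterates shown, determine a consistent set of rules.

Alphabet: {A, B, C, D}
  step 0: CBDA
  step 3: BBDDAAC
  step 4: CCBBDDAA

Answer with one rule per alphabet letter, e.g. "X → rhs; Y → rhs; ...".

  step 3 ⇒ step 4: BBDDAAC ⇒ C·C·B·B·D·D·AA
    A ↦ D
    B ↦ C
    C ↦ AA
    D ↦ B

A->D, B->C, C->AA, D->B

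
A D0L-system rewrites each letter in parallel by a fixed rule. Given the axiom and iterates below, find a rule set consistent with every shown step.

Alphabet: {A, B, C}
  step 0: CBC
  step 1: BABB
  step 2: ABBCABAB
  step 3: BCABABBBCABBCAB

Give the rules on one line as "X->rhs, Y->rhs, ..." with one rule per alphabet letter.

A->BC, B->AB, C->B

  step 2 ⇒ step 3: ABBCABAB ⇒ BC·AB·AB·B·BC·AB·BC·AB
    A ↦ BC
    B ↦ AB
    C ↦ B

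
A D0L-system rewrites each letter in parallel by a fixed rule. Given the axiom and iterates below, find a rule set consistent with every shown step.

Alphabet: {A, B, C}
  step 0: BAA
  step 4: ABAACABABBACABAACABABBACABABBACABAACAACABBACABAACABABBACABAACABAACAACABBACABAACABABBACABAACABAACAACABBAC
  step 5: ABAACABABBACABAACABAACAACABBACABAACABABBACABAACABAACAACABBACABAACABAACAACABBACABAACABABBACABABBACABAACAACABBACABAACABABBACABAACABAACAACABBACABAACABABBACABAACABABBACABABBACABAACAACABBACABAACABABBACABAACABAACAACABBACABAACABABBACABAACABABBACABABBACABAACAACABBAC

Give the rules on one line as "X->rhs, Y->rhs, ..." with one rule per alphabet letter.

  step 4 ⇒ step 5: ABAACABABBACABAACABABBACABABBACABAACAACABBACABAACABABBACABAACABAACAACABBACABAACABABBACABAACABAACAACABBAC ⇒ AB·AAC·AB·AB·BAC·AB·AAC·AB·AAC·AAC·AB·BAC·AB·AAC·AB·AB·BAC·AB·AAC·AB·AAC·AAC·AB·BAC·AB·AAC·AB·AAC·AAC·AB·BAC·AB·AAC·AB·AB·BAC·AB·AB·BAC·AB·AAC·AAC·AB·BAC·AB·AAC·AB·AB·BAC·AB·AAC·AB·AAC·AAC·AB·BAC·AB·AAC·AB·AB·BAC·AB·AAC·AB·AB·BAC·AB·AB·BAC·AB·AAC·AAC·AB·BAC·AB·AAC·AB·AB·BAC·AB·AAC·AB·AAC·AAC·AB·BAC·AB·AAC·AB·AB·BAC·AB·AAC·AB·AB·BAC·AB·AB·BAC·AB·AAC·AAC·AB·BAC
    A ↦ AB
    B ↦ AAC
    C ↦ BAC

A->AB, B->AAC, C->BAC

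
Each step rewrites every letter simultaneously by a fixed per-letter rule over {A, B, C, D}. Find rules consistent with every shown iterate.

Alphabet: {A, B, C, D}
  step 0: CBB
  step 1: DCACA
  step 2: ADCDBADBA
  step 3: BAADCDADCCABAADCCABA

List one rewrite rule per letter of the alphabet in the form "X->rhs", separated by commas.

  step 2 ⇒ step 3: ADCDBADBA ⇒ BA·ADC·D·ADC·CA·BA·ADC·CA·BA
    A ↦ BA
    B ↦ CA
    C ↦ D
    D ↦ ADC

A->BA, B->CA, C->D, D->ADC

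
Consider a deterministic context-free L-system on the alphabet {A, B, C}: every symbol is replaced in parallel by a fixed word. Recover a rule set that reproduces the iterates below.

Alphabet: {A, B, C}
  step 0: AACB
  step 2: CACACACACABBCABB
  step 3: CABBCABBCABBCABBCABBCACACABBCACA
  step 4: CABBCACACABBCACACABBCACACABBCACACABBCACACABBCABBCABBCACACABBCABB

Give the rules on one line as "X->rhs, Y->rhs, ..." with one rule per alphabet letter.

A->BB, B->CA, C->CA

  step 3 ⇒ step 4: CABBCABBCABBCABBCABBCACACABBCACA ⇒ CA·BB·CA·CA·CA·BB·CA·CA·CA·BB·CA·CA·CA·BB·CA·CA·CA·BB·CA·CA·CA·BB·CA·BB·CA·BB·CA·CA·CA·BB·CA·BB
    A ↦ BB
    B ↦ CA
    C ↦ CA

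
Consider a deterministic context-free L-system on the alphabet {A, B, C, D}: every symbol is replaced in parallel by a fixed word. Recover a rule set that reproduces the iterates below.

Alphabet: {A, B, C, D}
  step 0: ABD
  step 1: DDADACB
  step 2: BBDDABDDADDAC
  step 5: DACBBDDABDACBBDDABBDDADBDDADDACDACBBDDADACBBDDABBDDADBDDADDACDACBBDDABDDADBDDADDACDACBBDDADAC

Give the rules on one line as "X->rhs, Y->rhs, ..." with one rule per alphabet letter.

  step 1 ⇒ step 2: DDADACB ⇒ B·B·DDA·B·DDA·D·DAC
    A ↦ DDA
    B ↦ DAC
    C ↦ D
    D ↦ B

A->DDA, B->DAC, C->D, D->B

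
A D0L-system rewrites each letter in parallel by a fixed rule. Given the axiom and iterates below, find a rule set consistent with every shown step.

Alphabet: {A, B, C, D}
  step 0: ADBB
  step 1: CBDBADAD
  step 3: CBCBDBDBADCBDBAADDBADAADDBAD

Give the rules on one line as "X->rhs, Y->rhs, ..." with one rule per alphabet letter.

A->CB, B->AD, C->A, D->DB

  step 0 ⇒ step 1: ADBB ⇒ CB·DB·AD·AD
    A ↦ CB
    B ↦ AD
    D ↦ DB
    C ↦ A  (constrained at step 1)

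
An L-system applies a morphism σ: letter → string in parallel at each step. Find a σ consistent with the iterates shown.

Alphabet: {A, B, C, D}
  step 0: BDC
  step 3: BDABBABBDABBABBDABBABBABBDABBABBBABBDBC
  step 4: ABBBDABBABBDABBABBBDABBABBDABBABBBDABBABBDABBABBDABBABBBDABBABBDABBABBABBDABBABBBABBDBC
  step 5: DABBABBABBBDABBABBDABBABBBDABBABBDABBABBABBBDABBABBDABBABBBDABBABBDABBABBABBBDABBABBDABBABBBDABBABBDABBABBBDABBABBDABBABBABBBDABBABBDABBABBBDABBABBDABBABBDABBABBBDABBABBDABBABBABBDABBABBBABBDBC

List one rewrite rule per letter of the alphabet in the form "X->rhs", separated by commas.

A->D, B->ABB, C->DBC, D->B

  step 4 ⇒ step 5: ABBBDABBABBDABBABBBDABBABBDABBABBBDABBABBDABBABBDABBABBBDABBABBDABBABBABBDABBABBBABBDBC ⇒ D·ABB·ABB·ABB·B·D·ABB·ABB·D·ABB·ABB·B·D·ABB·ABB·D·ABB·ABB·ABB·B·D·ABB·ABB·D·ABB·ABB·B·D·ABB·ABB·D·ABB·ABB·ABB·B·D·ABB·ABB·D·ABB·ABB·B·D·ABB·ABB·D·ABB·ABB·B·D·ABB·ABB·D·ABB·ABB·ABB·B·D·ABB·ABB·D·ABB·ABB·B·D·ABB·ABB·D·ABB·ABB·D·ABB·ABB·B·D·ABB·ABB·D·ABB·ABB·ABB·D·ABB·ABB·B·ABB·DBC
    A ↦ D
    B ↦ ABB
    C ↦ DBC
    D ↦ B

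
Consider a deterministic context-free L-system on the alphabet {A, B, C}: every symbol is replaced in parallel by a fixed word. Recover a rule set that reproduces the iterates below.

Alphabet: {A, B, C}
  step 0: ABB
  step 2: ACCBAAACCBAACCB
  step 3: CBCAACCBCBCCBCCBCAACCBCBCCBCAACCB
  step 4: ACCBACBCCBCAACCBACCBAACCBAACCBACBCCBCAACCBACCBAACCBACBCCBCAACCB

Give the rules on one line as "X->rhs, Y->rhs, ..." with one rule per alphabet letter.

A->CBC, B->CCB, C->A

  step 3 ⇒ step 4: CBCAACCBCBCCBCCBCAACCBCBCCBCAACCB ⇒ A·CCB·A·CBC·CBC·A·A·CCB·A·CCB·A·A·CCB·A·A·CCB·A·CBC·CBC·A·A·CCB·A·CCB·A·A·CCB·A·CBC·CBC·A·A·CCB
    A ↦ CBC
    B ↦ CCB
    C ↦ A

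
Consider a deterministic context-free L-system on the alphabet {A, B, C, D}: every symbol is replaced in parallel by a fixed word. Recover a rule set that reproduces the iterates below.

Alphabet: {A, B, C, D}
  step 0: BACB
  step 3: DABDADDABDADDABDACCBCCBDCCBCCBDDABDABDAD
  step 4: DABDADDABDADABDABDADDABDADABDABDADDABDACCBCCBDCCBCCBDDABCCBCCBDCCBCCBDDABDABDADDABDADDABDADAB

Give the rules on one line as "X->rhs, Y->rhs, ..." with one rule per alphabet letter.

A->DA, B->D, C->CCB, D->DAB

  step 3 ⇒ step 4: DABDADDABDADDABDACCBCCBDCCBCCBDDABDABDAD ⇒ DAB·DA·D·DAB·DA·DAB·DAB·DA·D·DAB·DA·DAB·DAB·DA·D·DAB·DA·CCB·CCB·D·CCB·CCB·D·DAB·CCB·CCB·D·CCB·CCB·D·DAB·DAB·DA·D·DAB·DA·D·DAB·DA·DAB
    A ↦ DA
    B ↦ D
    C ↦ CCB
    D ↦ DAB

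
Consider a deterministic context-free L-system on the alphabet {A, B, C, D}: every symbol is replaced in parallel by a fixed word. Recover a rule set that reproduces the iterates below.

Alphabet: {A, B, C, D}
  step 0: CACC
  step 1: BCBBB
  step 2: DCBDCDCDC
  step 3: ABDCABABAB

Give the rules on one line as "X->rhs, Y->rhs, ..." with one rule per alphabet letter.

  step 2 ⇒ step 3: DCBDCDCDC ⇒ A·B·DC·A·B·A·B·A·B
    B ↦ DC
    C ↦ B
    D ↦ A
  step 0 ⇒ step 1: CACC ⇒ B·CB·B·B
    A ↦ CB

A->CB, B->DC, C->B, D->A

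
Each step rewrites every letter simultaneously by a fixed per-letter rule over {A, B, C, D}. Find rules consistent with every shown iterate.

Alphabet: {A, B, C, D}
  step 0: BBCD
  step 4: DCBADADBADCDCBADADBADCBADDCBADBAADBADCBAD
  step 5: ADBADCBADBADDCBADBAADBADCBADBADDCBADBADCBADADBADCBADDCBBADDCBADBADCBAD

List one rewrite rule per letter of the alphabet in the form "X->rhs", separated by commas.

  step 4 ⇒ step 5: DCBADADBADCDCBADADBADCBADDCBADBAADBADCBAD ⇒ AD·BA·DC·B·AD·B·AD·DC·B·AD·BA·AD·BA·DC·B·AD·B·AD·DC·B·AD·BA·DC·B·AD·AD·BA·DC·B·AD·DC·B·B·AD·DC·B·AD·BA·DC·B·AD
    A ↦ B
    B ↦ DC
    C ↦ BA
    D ↦ AD

A->B, B->DC, C->BA, D->AD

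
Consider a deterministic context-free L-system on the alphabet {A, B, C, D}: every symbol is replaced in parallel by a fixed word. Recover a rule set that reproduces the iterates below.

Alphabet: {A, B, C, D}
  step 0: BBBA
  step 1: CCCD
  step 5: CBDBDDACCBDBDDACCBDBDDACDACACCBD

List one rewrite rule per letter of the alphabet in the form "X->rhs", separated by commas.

A->D, B->C, C->AC, D->BD

  step 0 ⇒ step 1: BBBA ⇒ C·C·C·D
    A ↦ D
    B ↦ C
    C ↦ AC  (constrained at step 1)
    D ↦ BD  (constrained at step 1)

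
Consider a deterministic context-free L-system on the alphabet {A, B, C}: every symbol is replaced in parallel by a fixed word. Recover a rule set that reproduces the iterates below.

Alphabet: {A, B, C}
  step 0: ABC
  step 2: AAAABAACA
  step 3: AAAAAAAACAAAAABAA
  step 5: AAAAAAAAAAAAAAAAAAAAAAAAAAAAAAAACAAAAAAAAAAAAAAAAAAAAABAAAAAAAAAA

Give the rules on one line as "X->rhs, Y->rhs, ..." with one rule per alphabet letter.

A->AA, B->CA, C->B

  step 2 ⇒ step 3: AAAABAACA ⇒ AA·AA·AA·AA·CA·AA·AA·B·AA
    A ↦ AA
    B ↦ CA
    C ↦ B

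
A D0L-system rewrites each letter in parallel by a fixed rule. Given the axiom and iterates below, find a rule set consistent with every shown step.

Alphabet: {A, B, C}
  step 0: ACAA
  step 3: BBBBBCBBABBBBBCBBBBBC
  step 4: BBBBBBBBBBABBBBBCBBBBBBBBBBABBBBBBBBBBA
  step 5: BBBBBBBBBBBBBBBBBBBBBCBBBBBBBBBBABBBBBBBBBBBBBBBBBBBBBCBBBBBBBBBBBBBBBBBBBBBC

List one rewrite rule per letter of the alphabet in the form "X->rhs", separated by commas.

A->BC, B->BB, C->A

  step 4 ⇒ step 5: BBBBBBBBBBABBBBBCBBBBBBBBBBABBBBBBBBBBA ⇒ BB·BB·BB·BB·BB·BB·BB·BB·BB·BB·BC·BB·BB·BB·BB·BB·A·BB·BB·BB·BB·BB·BB·BB·BB·BB·BB·BC·BB·BB·BB·BB·BB·BB·BB·BB·BB·BB·BC
    A ↦ BC
    B ↦ BB
    C ↦ A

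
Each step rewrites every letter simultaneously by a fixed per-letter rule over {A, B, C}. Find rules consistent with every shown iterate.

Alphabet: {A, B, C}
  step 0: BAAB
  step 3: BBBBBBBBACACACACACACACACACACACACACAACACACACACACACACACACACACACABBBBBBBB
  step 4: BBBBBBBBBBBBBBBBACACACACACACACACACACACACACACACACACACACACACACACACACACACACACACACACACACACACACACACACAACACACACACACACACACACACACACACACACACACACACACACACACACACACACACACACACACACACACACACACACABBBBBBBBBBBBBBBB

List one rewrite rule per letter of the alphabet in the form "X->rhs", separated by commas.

  step 3 ⇒ step 4: BBBBBBBBACACACACACACACACACACACACACAACACACACACACACACACACACACACABBBBBBBB ⇒ BB·BB·BB·BB·BB·BB·BB·BB·ACA·CAC·ACA·CAC·ACA·CAC·ACA·CAC·ACA·CAC·ACA·CAC·ACA·CAC·ACA·CAC·ACA·CAC·ACA·CAC·ACA·CAC·ACA·CAC·ACA·CAC·ACA·ACA·CAC·ACA·CAC·ACA·CAC·ACA·CAC·ACA·CAC·ACA·CAC·ACA·CAC·ACA·CAC·ACA·CAC·ACA·CAC·ACA·CAC·ACA·CAC·ACA·CAC·ACA·BB·BB·BB·BB·BB·BB·BB·BB
    A ↦ ACA
    B ↦ BB
    C ↦ CAC

A->ACA, B->BB, C->CAC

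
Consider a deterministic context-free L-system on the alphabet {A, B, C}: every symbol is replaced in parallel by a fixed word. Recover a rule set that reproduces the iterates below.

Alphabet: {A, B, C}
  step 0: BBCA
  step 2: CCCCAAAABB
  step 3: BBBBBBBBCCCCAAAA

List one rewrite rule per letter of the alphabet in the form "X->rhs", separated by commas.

A->C, B->AA, C->BB

  step 2 ⇒ step 3: CCCCAAAABB ⇒ BB·BB·BB·BB·C·C·C·C·AA·AA
    A ↦ C
    B ↦ AA
    C ↦ BB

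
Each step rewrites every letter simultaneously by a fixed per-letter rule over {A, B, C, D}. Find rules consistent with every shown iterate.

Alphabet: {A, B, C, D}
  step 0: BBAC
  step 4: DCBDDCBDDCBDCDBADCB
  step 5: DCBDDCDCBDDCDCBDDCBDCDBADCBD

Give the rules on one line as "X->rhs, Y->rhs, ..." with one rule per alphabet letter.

A->BA, B->D, C->B, D->DC

  step 4 ⇒ step 5: DCBDDCBDDCBDCDBADCB ⇒ DC·B·D·DC·DC·B·D·DC·DC·B·D·DC·B·DC·D·BA·DC·B·D
    A ↦ BA
    B ↦ D
    C ↦ B
    D ↦ DC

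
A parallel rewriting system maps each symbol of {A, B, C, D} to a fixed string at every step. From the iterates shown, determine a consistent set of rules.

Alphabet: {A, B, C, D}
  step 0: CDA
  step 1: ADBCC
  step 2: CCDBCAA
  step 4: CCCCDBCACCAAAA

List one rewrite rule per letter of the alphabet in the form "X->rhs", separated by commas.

  step 1 ⇒ step 2: ADBCC ⇒ CC·DB·C·A·A
    A ↦ CC
    B ↦ C
    C ↦ A
    D ↦ DB

A->CC, B->C, C->A, D->DB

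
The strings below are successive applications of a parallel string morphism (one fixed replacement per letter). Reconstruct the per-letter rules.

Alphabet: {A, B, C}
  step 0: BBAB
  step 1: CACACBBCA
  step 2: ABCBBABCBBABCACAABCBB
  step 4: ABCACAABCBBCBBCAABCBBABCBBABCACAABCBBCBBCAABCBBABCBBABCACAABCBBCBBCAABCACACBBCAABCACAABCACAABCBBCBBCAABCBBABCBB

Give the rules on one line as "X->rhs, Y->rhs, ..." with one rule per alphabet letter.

A->CBB, B->CA, C->AB

  step 1 ⇒ step 2: CACACBBCA ⇒ AB·CBB·AB·CBB·AB·CA·CA·AB·CBB
    A ↦ CBB
    B ↦ CA
    C ↦ AB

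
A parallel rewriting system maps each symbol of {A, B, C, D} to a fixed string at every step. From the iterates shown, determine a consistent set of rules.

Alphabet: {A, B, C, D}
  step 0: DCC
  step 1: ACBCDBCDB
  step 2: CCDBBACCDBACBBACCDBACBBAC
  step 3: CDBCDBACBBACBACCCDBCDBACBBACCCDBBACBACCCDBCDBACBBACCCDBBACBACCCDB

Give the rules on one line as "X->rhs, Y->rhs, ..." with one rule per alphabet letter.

A->C, B->BAC, C->CDB, D->ACB

  step 2 ⇒ step 3: CCDBBACCDBACBBACCDBACBBAC ⇒ CDB·CDB·ACB·BAC·BAC·C·CDB·CDB·ACB·BAC·C·CDB·BAC·BAC·C·CDB·CDB·ACB·BAC·C·CDB·BAC·BAC·C·CDB
    A ↦ C
    B ↦ BAC
    C ↦ CDB
    D ↦ ACB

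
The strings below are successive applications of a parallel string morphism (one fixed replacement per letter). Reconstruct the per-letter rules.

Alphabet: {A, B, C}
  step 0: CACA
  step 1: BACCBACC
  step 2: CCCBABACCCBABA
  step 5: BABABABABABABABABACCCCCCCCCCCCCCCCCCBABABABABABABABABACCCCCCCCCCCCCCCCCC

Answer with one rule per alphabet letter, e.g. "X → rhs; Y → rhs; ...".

A->CC, B->C, C->BA

  step 1 ⇒ step 2: BACCBACC ⇒ C·CC·BA·BA·C·CC·BA·BA
    A ↦ CC
    B ↦ C
    C ↦ BA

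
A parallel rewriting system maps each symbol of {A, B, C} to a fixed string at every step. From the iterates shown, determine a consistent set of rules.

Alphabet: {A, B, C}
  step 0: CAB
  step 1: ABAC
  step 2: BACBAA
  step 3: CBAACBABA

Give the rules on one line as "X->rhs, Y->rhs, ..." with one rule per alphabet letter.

A->BA, B->C, C->A

  step 2 ⇒ step 3: BACBAA ⇒ C·BA·A·C·BA·BA
    A ↦ BA
    B ↦ C
    C ↦ A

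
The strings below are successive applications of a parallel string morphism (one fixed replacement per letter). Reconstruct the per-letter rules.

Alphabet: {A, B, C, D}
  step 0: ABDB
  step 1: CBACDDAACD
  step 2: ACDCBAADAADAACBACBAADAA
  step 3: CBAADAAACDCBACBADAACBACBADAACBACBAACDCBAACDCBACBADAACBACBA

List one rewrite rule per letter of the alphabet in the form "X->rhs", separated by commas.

  step 2 ⇒ step 3: ACDCBAADAADAACBACBAADAA ⇒ CBA·A·DAA·A·CD·CBA·CBA·DAA·CBA·CBA·DAA·CBA·CBA·A·CD·CBA·A·CD·CBA·CBA·DAA·CBA·CBA
    A ↦ CBA
    B ↦ CD
    C ↦ A
    D ↦ DAA

A->CBA, B->CD, C->A, D->DAA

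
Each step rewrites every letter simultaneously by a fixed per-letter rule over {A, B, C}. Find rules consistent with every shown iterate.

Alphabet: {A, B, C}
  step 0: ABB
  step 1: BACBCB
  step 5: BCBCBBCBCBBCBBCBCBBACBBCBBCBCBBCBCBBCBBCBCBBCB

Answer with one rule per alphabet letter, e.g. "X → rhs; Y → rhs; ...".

A->BA, B->CB, C->B

  step 0 ⇒ step 1: ABB ⇒ BA·CB·CB
    A ↦ BA
    B ↦ CB
    C ↦ B  (constrained at step 1)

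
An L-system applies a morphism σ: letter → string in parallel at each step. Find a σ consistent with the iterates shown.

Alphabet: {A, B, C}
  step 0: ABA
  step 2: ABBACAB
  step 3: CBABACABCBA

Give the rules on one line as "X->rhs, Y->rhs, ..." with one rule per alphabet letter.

A->C, B->BA, C->AB

  step 2 ⇒ step 3: ABBACAB ⇒ C·BA·BA·C·AB·C·BA
    A ↦ C
    B ↦ BA
    C ↦ AB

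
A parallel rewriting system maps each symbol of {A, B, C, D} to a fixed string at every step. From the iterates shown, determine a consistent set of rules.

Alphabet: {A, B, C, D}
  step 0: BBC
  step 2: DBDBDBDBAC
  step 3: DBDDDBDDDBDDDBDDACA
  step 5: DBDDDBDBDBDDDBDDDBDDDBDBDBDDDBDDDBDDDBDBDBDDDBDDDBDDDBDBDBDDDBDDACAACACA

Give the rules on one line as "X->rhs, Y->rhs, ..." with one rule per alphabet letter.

  step 2 ⇒ step 3: DBDBDBDBAC ⇒ DB·DD·DB·DD·DB·DD·DB·DD·AC·A
    A ↦ AC
    B ↦ DD
    C ↦ A
    D ↦ DB

A->AC, B->DD, C->A, D->DB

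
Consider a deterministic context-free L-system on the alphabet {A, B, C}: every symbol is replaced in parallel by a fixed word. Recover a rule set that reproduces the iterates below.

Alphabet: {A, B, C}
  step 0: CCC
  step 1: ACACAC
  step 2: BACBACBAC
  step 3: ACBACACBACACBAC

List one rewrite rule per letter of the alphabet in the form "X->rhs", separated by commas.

A->B, B->AC, C->AC

  step 2 ⇒ step 3: BACBACBAC ⇒ AC·B·AC·AC·B·AC·AC·B·AC
    A ↦ B
    B ↦ AC
    C ↦ AC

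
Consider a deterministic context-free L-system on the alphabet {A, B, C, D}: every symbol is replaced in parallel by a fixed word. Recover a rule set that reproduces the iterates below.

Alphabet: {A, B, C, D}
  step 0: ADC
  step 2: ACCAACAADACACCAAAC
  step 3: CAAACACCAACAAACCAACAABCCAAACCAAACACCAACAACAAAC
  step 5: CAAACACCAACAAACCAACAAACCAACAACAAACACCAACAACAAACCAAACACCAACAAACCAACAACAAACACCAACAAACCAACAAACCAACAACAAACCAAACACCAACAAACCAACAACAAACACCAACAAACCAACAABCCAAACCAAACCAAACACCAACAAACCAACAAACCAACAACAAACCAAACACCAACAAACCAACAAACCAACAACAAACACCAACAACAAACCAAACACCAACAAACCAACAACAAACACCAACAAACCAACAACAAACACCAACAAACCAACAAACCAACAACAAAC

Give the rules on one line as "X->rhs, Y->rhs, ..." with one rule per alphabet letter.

A->CAA, B->DAC, C->AC, D->BC

  step 2 ⇒ step 3: ACCAACAADACACCAAAC ⇒ CAA·AC·AC·CAA·CAA·AC·CAA·CAA·BC·CAA·AC·CAA·AC·AC·CAA·CAA·CAA·AC
    A ↦ CAA
    C ↦ AC
    D ↦ BC
    B ↦ DAC  (constrained at step 3)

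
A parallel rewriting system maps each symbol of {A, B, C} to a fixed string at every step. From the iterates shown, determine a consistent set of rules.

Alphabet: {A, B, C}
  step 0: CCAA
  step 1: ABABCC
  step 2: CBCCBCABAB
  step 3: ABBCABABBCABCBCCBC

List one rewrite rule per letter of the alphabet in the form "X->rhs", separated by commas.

  step 2 ⇒ step 3: CBCCBCABAB ⇒ AB·BC·AB·AB·BC·AB·C·BC·C·BC
    A ↦ C
    B ↦ BC
    C ↦ AB

A->C, B->BC, C->AB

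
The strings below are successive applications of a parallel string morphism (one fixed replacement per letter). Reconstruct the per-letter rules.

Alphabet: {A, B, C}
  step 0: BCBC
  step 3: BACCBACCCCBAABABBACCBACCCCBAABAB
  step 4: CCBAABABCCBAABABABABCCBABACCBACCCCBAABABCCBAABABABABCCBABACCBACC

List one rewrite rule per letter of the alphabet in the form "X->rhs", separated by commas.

  step 3 ⇒ step 4: BACCBACCCCBAABABBACCBACCCCBAABAB ⇒ CC·BA·AB·AB·CC·BA·AB·AB·AB·AB·CC·BA·BA·CC·BA·CC·CC·BA·AB·AB·CC·BA·AB·AB·AB·AB·CC·BA·BA·CC·BA·CC
    A ↦ BA
    B ↦ CC
    C ↦ AB

A->BA, B->CC, C->AB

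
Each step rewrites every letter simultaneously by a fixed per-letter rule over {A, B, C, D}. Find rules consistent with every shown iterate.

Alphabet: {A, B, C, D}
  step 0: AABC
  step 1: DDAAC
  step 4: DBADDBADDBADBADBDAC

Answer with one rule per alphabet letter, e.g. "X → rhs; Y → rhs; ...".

  step 0 ⇒ step 1: AABC ⇒ D·D·A·AC
    A ↦ D
    B ↦ A
    C ↦ AC
    D ↦ DB  (constrained at step 1)

A->D, B->A, C->AC, D->DB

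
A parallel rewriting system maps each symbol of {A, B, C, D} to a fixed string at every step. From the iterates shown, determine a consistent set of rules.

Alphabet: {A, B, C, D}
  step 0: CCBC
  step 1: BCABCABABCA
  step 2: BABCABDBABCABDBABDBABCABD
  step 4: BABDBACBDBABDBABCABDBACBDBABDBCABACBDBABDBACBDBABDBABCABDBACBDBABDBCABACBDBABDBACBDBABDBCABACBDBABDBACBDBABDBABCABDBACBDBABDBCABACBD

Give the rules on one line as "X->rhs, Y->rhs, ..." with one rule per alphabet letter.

A->BD, B->BA, C->BCA, D->CBD

  step 1 ⇒ step 2: BCABCABABCA ⇒ BA·BCA·BD·BA·BCA·BD·BA·BD·BA·BCA·BD
    A ↦ BD
    B ↦ BA
    C ↦ BCA
    D ↦ CBD  (constrained at step 2)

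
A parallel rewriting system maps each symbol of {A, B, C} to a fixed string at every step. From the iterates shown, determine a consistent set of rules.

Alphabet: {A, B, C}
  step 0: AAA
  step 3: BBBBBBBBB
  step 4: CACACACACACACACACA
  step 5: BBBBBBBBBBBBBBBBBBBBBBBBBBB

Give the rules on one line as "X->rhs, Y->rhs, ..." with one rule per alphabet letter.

A->B, B->CA, C->BB

  step 4 ⇒ step 5: CACACACACACACACACA ⇒ BB·B·BB·B·BB·B·BB·B·BB·B·BB·B·BB·B·BB·B·BB·B
    A ↦ B
    C ↦ BB
  step 3 ⇒ step 4: BBBBBBBBB ⇒ CA·CA·CA·CA·CA·CA·CA·CA·CA
    B ↦ CA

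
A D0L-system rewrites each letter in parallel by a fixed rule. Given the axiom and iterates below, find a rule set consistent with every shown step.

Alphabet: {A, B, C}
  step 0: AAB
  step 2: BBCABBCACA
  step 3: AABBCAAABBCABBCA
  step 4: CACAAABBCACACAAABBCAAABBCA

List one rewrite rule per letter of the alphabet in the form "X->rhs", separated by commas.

A->CA, B->A, C->BB

  step 3 ⇒ step 4: AABBCAAABBCABBCA ⇒ CA·CA·A·A·BB·CA·CA·CA·A·A·BB·CA·A·A·BB·CA
    A ↦ CA
    B ↦ A
    C ↦ BB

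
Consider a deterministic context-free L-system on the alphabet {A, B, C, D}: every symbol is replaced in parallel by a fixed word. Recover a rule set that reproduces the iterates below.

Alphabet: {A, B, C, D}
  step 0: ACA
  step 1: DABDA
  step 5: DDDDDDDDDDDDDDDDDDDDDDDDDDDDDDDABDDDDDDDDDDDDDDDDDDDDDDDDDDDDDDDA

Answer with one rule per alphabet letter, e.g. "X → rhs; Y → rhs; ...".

  step 0 ⇒ step 1: ACA ⇒ DA·B·DA
    A ↦ DA
    C ↦ B
    B ↦ C  (constrained at step 1)
    D ↦ DD  (constrained at step 1)

A->DA, B->C, C->B, D->DD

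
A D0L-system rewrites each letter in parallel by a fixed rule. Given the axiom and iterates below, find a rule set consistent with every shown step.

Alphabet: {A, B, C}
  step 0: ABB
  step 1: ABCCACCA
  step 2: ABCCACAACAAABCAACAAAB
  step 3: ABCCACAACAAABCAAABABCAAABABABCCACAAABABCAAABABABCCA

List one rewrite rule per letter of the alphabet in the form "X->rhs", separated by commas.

A->AB, B->CCA, C->CAA

  step 2 ⇒ step 3: ABCCACAACAAABCAACAAAB ⇒ AB·CCA·CAA·CAA·AB·CAA·AB·AB·CAA·AB·AB·AB·CCA·CAA·AB·AB·CAA·AB·AB·AB·CCA
    A ↦ AB
    B ↦ CCA
    C ↦ CAA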